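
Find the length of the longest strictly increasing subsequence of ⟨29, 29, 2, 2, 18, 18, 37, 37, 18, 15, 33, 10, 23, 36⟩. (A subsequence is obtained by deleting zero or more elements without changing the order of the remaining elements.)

4

One longest increasing subsequence is 2, 18, 33, 36 (positions 3,5,11,14), of length 4; no longer one exists.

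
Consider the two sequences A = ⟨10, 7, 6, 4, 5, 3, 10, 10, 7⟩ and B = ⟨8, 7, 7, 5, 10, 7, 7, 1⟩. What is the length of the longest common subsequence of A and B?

A longest common subsequence is 7, 5, 10, 7 (length 4); the LCS DP confirms no longer common subsequence exists.

4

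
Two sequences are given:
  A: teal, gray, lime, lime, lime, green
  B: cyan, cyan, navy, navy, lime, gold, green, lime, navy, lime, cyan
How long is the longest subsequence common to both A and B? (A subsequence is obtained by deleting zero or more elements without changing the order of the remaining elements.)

Backtracking the LCS table gives one alignment: lime (A3,B5) → lime (A4,B8) → lime (A5,B10).
So the longest common subsequence has length 3.

3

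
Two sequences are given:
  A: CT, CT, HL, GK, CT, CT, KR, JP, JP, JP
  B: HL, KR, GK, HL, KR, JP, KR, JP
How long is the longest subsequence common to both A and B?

Backtracking the LCS table gives one alignment: HL (A3,B1) → GK (A4,B3) → KR (A7,B5) → JP (A8,B6) → JP (A10,B8).
So the longest common subsequence has length 5.

5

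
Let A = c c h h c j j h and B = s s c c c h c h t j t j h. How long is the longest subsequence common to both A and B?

Backtracking the LCS table gives one alignment: c (A1,B4) → c (A2,B5) → h (A3,B6) → h (A4,B8) → j (A6,B10) → j (A7,B12) → h (A8,B13).
So the longest common subsequence has length 7.

7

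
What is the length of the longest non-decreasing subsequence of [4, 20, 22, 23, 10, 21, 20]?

4

Let dp[i] be the longest non-decreasing subsequence ending at position i. Then dp = [1, 2, 3, 4, 2, 3, 3].
The maximum is 4; one witness is 4, 20, 22, 23 at positions 1,2,3,4.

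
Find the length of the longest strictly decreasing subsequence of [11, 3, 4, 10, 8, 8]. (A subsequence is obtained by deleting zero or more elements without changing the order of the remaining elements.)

3

Scanning left to right, the best length ending at each element is: 11→1, 3→2, 4→2, 10→2, 8→3, 8→3.
So the longest decreasing subsequence has length 3, e.g. 11, 10, 8.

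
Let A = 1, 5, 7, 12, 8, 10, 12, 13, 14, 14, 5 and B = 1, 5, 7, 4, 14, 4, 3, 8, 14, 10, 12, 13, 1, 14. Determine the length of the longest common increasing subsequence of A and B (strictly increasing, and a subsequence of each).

8

A longest common strictly increasing subsequence is 1, 5, 7, 8, 10, 12, 13, 14 (length 8); it appears in order in both A and B, and no longer such subsequence exists.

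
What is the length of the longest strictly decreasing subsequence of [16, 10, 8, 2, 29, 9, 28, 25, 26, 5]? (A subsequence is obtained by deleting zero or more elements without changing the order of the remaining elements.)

4

One longest decreasing subsequence is 16, 10, 8, 2 (positions 1,2,3,4), of length 4; no longer one exists.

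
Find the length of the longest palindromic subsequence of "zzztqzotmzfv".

5

One longest palindromic subsequence is ztotz (positions 3,4,7,8,10); it reads the same forward and backward, and the interval DP gives dp[1][12] = 5.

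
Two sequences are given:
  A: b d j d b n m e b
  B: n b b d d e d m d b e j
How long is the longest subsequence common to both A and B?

A longest common subsequence is bddbe (length 5); the LCS DP confirms no longer common subsequence exists.

5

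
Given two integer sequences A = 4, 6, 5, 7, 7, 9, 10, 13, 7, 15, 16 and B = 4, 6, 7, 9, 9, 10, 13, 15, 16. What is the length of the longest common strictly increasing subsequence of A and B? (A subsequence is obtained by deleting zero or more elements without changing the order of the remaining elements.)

For each value that appears in both, track the longest common increasing run ending there.
The best achievable length is 8; one witness is 4, 6, 7, 9, 10, 13, 15, 16 (A-positions 1,2,4,6,7,8,10,11, B-positions 1,2,3,4,6,7,8,9).

8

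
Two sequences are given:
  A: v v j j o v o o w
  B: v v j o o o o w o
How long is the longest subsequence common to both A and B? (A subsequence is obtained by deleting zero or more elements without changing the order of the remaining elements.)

7

A longest common subsequence is vvjooow (length 7); the LCS DP confirms no longer common subsequence exists.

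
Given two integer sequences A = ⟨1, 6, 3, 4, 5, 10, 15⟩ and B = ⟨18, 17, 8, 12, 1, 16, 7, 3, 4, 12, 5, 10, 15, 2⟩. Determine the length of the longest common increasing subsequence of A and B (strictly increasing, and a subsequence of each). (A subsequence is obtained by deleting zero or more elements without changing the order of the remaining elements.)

6

A longest common strictly increasing subsequence is 1, 3, 4, 5, 10, 15 (length 6); it appears in order in both A and B, and no longer such subsequence exists.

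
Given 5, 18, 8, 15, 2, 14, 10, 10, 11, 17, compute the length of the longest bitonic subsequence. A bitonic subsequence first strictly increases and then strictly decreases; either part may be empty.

One longest bitonic subsequence is 5, 18, 15, 14, 11 (positions 1,2,4,6,9): it rises to 18 then falls. Length 5 is optimal.

5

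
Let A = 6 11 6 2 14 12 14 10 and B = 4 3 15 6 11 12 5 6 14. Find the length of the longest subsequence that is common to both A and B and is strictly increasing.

4

A longest common strictly increasing subsequence is 6, 11, 12, 14 (length 4); it appears in order in both A and B, and no longer such subsequence exists.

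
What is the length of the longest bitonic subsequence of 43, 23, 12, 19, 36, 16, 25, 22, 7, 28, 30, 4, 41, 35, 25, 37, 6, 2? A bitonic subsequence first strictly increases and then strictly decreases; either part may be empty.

One longest bitonic subsequence is 12, 19, 25, 28, 30, 41, 35, 25, 6, 2 (positions 3,4,7,10,11,13,14,15,17,18): it rises to 41 then falls. Length 10 is optimal.

10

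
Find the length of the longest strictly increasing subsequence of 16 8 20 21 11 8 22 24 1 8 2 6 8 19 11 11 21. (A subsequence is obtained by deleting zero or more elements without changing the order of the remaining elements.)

Let dp[i] be the longest increasing subsequence ending at position i. Then dp = [1, 1, 2, 3, 2, 1, 4, 5, 1, 2, 2, 3, 4, 5, 5, 5, 6].
The maximum is 6; one witness is 1, 2, 6, 8, 19, 21 at positions 9,11,12,13,14,17.

6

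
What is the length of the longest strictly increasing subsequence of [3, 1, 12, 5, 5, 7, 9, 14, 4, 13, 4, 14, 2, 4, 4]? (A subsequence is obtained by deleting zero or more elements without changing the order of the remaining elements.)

6

Let dp[i] be the longest increasing subsequence ending at position i. Then dp = [1, 1, 2, 2, 2, 3, 4, 5, 2, 5, 2, 6, 2, 3, 3].
The maximum is 6; one witness is 3, 5, 7, 9, 13, 14 at positions 1,4,6,7,10,12.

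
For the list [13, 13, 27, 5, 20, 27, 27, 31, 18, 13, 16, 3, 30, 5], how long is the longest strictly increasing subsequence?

4

One longest increasing subsequence is 13, 20, 27, 31 (positions 1,5,6,8), of length 4; no longer one exists.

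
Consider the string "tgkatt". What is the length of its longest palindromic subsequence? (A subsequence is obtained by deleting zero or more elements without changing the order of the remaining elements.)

3

One longest palindromic subsequence is ttt (positions 1,5,6); it reads the same forward and backward, and the interval DP gives dp[1][6] = 3.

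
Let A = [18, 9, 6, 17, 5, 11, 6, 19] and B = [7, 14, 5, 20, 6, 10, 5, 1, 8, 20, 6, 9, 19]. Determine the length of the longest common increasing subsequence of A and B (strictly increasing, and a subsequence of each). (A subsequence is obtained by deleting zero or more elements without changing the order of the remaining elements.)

For each value that appears in both, track the longest common increasing run ending there.
The best achievable length is 3; one witness is 5, 6, 19 (A-positions 5,7,8, B-positions 3,5,13).

3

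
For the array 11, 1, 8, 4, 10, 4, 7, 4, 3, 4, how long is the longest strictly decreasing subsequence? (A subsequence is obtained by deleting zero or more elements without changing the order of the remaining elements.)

Let dp[i] be the longest decreasing subsequence ending at position i. Then dp = [1, 2, 2, 3, 2, 3, 3, 4, 5, 4].
The maximum is 5; one witness is 11, 8, 7, 4, 3 at positions 1,3,7,8,9.

5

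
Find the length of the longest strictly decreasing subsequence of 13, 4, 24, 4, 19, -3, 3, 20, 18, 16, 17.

4

Let dp[i] be the longest decreasing subsequence ending at position i. Then dp = [1, 2, 1, 2, 2, 3, 3, 2, 3, 4, 4].
The maximum is 4; one witness is 24, 19, 18, 16 at positions 3,5,9,10.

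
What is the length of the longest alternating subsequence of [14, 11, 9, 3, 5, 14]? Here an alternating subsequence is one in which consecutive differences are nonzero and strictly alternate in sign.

3

A longest alternating subsequence is 14, 3, 5 (positions 1,4,5); its 2 consecutive differences strictly alternate in sign, and length 3 is optimal.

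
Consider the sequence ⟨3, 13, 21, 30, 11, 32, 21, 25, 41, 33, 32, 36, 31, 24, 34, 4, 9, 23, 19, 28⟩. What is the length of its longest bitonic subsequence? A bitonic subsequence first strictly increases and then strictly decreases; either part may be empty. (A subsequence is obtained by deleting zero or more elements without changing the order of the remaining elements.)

One longest bitonic subsequence is 3, 13, 21, 30, 32, 41, 33, 32, 31, 24, 23, 19 (positions 1,2,3,4,6,9,10,11,13,14,18,19): it rises to 41 then falls. Length 12 is optimal.

12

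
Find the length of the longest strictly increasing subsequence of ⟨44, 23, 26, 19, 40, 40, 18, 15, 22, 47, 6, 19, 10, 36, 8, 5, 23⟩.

One longest increasing subsequence is 23, 26, 40, 47 (positions 2,3,5,10), of length 4; no longer one exists.

4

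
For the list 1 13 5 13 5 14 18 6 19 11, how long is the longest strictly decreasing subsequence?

2

Scanning left to right, the best length ending at each element is: 1→1, 13→1, 5→2, 13→1, 5→2, 14→1, 18→1, 6→2, 19→1, 11→2.
So the longest decreasing subsequence has length 2, e.g. 13, 5.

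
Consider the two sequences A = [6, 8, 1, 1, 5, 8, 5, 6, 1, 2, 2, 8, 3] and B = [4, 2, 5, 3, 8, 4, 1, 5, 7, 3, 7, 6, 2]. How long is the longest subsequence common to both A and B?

Backtracking the LCS table gives one alignment: 8 (A2,B5) → 1 (A4,B7) → 5 (A5,B8) → 6 (A8,B12) → 2 (A11,B13).
So the longest common subsequence has length 5.

5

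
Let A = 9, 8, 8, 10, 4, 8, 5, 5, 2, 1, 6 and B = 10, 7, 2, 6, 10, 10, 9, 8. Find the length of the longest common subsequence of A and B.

3

Backtracking the LCS table gives one alignment: 10 (A4,B1) → 2 (A9,B3) → 6 (A11,B4).
So the longest common subsequence has length 3.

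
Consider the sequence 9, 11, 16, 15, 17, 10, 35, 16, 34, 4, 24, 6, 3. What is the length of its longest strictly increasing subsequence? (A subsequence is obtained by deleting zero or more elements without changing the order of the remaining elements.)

5

One longest increasing subsequence is 9, 11, 16, 17, 35 (positions 1,2,3,5,7), of length 5; no longer one exists.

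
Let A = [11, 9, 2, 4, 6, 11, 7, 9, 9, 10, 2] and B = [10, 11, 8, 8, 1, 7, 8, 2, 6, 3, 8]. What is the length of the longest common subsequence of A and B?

3

A longest common subsequence is 11, 2, 6 (length 3); the LCS DP confirms no longer common subsequence exists.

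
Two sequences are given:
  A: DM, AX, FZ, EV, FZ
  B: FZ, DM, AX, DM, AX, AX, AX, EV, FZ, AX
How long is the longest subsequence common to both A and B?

4

Backtracking the LCS table gives one alignment: DM (A1,B4) → AX (A2,B7) → EV (A4,B8) → FZ (A5,B9).
So the longest common subsequence has length 4.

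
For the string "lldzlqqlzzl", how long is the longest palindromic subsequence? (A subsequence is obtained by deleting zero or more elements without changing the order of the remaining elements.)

Using dp[i][j] = 2 + dp[i+1][j−1] if the ends match, else max(dp[i+1][j], dp[i][j−1]):
dp[1][11] = 8. A witness is lzlqqlzl at positions 1,4,5,6,7,8,10,11.

8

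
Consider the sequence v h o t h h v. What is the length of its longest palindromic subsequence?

5

One longest palindromic subsequence is vhhhv (positions 1,2,5,6,7); it reads the same forward and backward, and the interval DP gives dp[1][7] = 5.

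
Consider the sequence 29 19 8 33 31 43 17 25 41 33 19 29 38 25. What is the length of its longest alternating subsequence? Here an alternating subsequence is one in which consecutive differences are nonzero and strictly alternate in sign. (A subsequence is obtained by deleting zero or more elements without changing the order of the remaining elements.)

Track the best alternating length ending on an up-step vs a down-step at each position: up/down = 1/1, 1/2, 1/2, 3/1, 3/4, 5/1, 3/6, 7/6, 7/6, 7/8, 7/8, 9/8, 9/8, 9/10.
The maximum over both is 10; one such subsequence is 29, 19, 33, 31, 43, 17, 25, 19, 29, 25.

10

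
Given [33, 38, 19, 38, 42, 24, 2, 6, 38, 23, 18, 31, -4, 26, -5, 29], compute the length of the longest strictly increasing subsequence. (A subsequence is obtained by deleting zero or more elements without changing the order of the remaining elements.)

5

Scanning left to right, the best length ending at each element is: 33→1, 38→2, 19→1, 38→2, 42→3, 24→2, 2→1, 6→2, 38→3, 23→3, 18→3, 31→4, -4→1, 26→4, -5→1, 29→5.
So the longest increasing subsequence has length 5, e.g. 2, 6, 23, 26, 29.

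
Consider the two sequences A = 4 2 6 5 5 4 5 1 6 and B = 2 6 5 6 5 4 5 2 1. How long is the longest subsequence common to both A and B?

A longest common subsequence is 2, 6, 5, 5, 4, 5, 1 (length 7); the LCS DP confirms no longer common subsequence exists.

7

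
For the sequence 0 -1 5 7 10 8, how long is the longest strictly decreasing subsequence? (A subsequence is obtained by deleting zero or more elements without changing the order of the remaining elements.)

Scanning left to right, the best length ending at each element is: 0→1, -1→2, 5→1, 7→1, 10→1, 8→2.
So the longest decreasing subsequence has length 2, e.g. 0, -1.

2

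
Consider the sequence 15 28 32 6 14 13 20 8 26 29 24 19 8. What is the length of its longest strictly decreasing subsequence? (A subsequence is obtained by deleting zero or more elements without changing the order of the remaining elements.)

One longest decreasing subsequence is 28, 26, 24, 19, 8 (positions 2,9,11,12,13), of length 5; no longer one exists.

5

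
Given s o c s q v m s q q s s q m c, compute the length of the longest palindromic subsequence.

8

Using dp[i][j] = 2 + dp[i+1][j−1] if the ends match, else max(dp[i+1][j], dp[i][j−1]):
dp[1][15] = 8. A witness is cmqssqmc at positions 3,7,9,11,12,13,14,15.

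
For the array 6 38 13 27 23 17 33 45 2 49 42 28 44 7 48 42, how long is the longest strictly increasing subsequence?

7

Let dp[i] be the longest increasing subsequence ending at position i. Then dp = [1, 2, 2, 3, 3, 3, 4, 5, 1, 6, 5, 4, 6, 2, 7, 5].
The maximum is 7; one witness is 6, 13, 27, 33, 42, 44, 48 at positions 1,3,4,7,11,13,15.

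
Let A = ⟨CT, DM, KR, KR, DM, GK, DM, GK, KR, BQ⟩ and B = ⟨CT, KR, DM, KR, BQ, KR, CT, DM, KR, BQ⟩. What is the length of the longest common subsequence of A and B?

7

A longest common subsequence is CT, DM, KR, KR, DM, KR, BQ (length 7); the LCS DP confirms no longer common subsequence exists.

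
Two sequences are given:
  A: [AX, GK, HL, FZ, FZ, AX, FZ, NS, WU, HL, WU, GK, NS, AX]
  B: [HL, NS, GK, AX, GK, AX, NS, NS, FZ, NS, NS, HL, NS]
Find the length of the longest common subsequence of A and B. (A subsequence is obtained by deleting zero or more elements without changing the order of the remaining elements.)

A longest common subsequence is AX, GK, AX, FZ, NS, HL, NS (length 7); the LCS DP confirms no longer common subsequence exists.

7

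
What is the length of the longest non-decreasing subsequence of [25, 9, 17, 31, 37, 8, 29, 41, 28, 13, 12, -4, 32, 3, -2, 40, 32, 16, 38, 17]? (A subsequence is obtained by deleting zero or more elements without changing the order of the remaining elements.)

6

Scanning left to right, the best length ending at each element is: 25→1, 9→1, 17→2, 31→3, 37→4, 8→1, 29→3, 41→5, 28→3, 13→2, 12→2, -4→1, 32→4, 3→2, -2→2, 40→5, 32→5, 16→3, 38→6, 17→4.
So the longest non-decreasing subsequence has length 6, e.g. 9, 17, 31, 32, 32, 38.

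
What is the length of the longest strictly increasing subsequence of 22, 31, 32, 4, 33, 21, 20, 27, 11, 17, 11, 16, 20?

Let dp[i] be the longest increasing subsequence ending at position i. Then dp = [1, 2, 3, 1, 4, 2, 2, 3, 2, 3, 2, 3, 4].
The maximum is 4; one witness is 22, 31, 32, 33 at positions 1,2,3,5.

4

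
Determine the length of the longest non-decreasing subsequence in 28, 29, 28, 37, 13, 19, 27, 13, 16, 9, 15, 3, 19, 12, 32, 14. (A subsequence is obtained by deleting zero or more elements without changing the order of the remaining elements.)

5

Let dp[i] be the longest non-decreasing subsequence ending at position i. Then dp = [1, 2, 2, 3, 1, 2, 3, 2, 3, 1, 3, 1, 4, 2, 5, 3].
The maximum is 5; one witness is 13, 13, 16, 19, 32 at positions 5,8,9,13,15.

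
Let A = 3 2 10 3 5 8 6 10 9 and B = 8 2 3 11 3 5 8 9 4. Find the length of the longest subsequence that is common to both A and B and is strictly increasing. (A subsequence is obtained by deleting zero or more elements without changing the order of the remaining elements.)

A longest common strictly increasing subsequence is 2, 3, 5, 8, 9 (length 5); it appears in order in both A and B, and no longer such subsequence exists.

5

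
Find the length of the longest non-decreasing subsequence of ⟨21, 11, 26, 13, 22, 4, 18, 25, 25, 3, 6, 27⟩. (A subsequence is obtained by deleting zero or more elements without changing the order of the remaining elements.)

6

One longest non-decreasing subsequence is 11, 13, 22, 25, 25, 27 (positions 2,4,5,8,9,12), of length 6; no longer one exists.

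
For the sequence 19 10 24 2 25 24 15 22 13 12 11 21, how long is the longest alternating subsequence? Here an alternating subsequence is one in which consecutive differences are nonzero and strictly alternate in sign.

9

Track the best alternating length ending on an up-step vs a down-step at each position: up/down = 1/1, 1/2, 3/1, 1/4, 5/1, 5/6, 5/6, 7/6, 5/8, 5/8, 5/8, 9/8.
The maximum over both is 9; one such subsequence is 19, 10, 24, 2, 25, 15, 22, 13, 21.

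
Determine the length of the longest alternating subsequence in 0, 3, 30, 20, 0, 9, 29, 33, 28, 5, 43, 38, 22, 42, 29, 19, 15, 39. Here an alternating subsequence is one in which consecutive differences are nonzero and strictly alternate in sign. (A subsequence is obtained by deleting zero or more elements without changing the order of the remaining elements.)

A longest alternating subsequence is 0, 30, 20, 29, 28, 43, 38, 42, 29, 39 (positions 1,3,4,7,9,11,12,14,15,18); its 9 consecutive differences strictly alternate in sign, and length 10 is optimal.

10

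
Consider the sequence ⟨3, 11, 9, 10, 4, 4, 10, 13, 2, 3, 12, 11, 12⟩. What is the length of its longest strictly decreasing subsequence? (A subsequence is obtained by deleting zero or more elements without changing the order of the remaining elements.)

4

One longest decreasing subsequence is 11, 9, 4, 2 (positions 2,3,5,9), of length 4; no longer one exists.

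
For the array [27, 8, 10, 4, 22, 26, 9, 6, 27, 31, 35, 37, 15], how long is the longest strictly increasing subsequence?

Let dp[i] be the longest increasing subsequence ending at position i. Then dp = [1, 1, 2, 1, 3, 4, 2, 2, 5, 6, 7, 8, 3].
The maximum is 8; one witness is 8, 10, 22, 26, 27, 31, 35, 37 at positions 2,3,5,6,9,10,11,12.

8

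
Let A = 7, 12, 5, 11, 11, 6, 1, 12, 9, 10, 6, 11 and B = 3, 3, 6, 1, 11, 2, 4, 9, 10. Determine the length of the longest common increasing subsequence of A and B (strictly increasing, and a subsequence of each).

For each value that appears in both, track the longest common increasing run ending there.
The best achievable length is 3; one witness is 6, 9, 10 (A-positions 6,9,10, B-positions 3,8,9).

3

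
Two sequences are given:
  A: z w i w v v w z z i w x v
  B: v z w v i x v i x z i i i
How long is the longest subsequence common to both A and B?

A longest common subsequence is zwivzi (length 6); the LCS DP confirms no longer common subsequence exists.

6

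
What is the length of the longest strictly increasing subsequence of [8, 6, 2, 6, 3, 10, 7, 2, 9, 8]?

Let dp[i] be the longest increasing subsequence ending at position i. Then dp = [1, 1, 1, 2, 2, 3, 3, 1, 4, 4].
The maximum is 4; one witness is 2, 6, 7, 9 at positions 3,4,7,9.

4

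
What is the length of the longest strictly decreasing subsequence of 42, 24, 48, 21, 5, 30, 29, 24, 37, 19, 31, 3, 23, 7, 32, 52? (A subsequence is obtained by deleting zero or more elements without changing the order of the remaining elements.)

6

Scanning left to right, the best length ending at each element is: 42→1, 24→2, 48→1, 21→3, 5→4, 30→2, 29→3, 24→4, 37→2, 19→5, 31→3, 3→6, 23→5, 7→6, 32→3, 52→1.
So the longest decreasing subsequence has length 6, e.g. 42, 30, 29, 24, 19, 3.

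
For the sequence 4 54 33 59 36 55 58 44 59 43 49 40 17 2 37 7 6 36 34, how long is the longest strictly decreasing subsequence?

8

Scanning left to right, the best length ending at each element is: 4→1, 54→1, 33→2, 59→1, 36→2, 55→2, 58→2, 44→3, 59→1, 43→4, 49→3, 40→5, 17→6, 2→7, 37→6, 7→7, 6→8, 36→7, 34→8.
So the longest decreasing subsequence has length 8, e.g. 59, 55, 44, 43, 40, 17, 7, 6.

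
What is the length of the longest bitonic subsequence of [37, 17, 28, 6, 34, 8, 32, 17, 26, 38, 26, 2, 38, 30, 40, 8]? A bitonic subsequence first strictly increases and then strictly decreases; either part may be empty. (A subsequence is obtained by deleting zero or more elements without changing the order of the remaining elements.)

7

One longest bitonic subsequence is 6, 8, 17, 26, 38, 30, 8 (positions 4,6,8,9,10,14,16): it rises to 38 then falls. Length 7 is optimal.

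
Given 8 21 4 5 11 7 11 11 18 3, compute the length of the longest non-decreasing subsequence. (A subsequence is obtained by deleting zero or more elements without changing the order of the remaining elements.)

6

Let dp[i] be the longest non-decreasing subsequence ending at position i. Then dp = [1, 2, 1, 2, 3, 3, 4, 5, 6, 1].
The maximum is 6; one witness is 4, 5, 11, 11, 11, 18 at positions 3,4,5,7,8,9.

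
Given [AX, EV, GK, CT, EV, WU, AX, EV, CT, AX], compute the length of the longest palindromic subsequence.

7

Using dp[i][j] = 2 + dp[i+1][j−1] if the ends match, else max(dp[i+1][j], dp[i][j−1]):
dp[1][10] = 7. A witness is AX CT EV AX EV CT AX at positions 1,4,5,7,8,9,10.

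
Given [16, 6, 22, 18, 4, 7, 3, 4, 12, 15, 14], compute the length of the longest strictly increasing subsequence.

Let dp[i] be the longest increasing subsequence ending at position i. Then dp = [1, 1, 2, 2, 1, 2, 1, 2, 3, 4, 4].
The maximum is 4; one witness is 6, 7, 12, 15 at positions 2,6,9,10.

4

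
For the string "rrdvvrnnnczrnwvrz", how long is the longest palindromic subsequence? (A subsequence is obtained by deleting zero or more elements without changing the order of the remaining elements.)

9

One longest palindromic subsequence is rvrnnnrvr (positions 2,4,6,7,8,9,12,15,16); it reads the same forward and backward, and the interval DP gives dp[1][17] = 9.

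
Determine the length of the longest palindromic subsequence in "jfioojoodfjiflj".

One longest palindromic subsequence is jfioojooifj (positions 1,2,3,4,5,6,7,8,12,13,15); it reads the same forward and backward, and the interval DP gives dp[1][15] = 11.

11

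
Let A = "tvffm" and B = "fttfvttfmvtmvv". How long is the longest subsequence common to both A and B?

4

A longest common subsequence is tvfm (length 4); the LCS DP confirms no longer common subsequence exists.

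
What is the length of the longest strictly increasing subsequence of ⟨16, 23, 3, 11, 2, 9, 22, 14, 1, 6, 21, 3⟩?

4

One longest increasing subsequence is 3, 11, 14, 21 (positions 3,4,8,11), of length 4; no longer one exists.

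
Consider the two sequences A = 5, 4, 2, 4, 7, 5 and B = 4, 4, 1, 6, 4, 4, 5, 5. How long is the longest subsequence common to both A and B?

Backtracking the LCS table gives one alignment: 4 (A2,B5) → 4 (A4,B6) → 5 (A6,B8).
So the longest common subsequence has length 3.

3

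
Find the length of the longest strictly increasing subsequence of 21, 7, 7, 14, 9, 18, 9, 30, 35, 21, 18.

5

Scanning left to right, the best length ending at each element is: 21→1, 7→1, 7→1, 14→2, 9→2, 18→3, 9→2, 30→4, 35→5, 21→4, 18→3.
So the longest increasing subsequence has length 5, e.g. 7, 14, 18, 30, 35.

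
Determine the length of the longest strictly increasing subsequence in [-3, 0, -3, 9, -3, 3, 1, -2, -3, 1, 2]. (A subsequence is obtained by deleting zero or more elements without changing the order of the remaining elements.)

One longest increasing subsequence is -3, 0, 1, 2 (positions 1,2,7,11), of length 4; no longer one exists.

4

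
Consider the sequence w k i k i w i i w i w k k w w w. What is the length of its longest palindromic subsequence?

12

One longest palindromic subsequence is wkkiwiiwikkw (positions 1,2,4,5,6,7,8,9,10,12,13,16); it reads the same forward and backward, and the interval DP gives dp[1][16] = 12.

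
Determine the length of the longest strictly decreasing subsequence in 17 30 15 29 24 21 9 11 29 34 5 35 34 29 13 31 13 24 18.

6

Let dp[i] be the longest decreasing subsequence ending at position i. Then dp = [1, 1, 2, 2, 3, 4, 5, 5, 2, 1, 6, 1, 2, 3, 5, 3, 5, 4, 5].
The maximum is 6; one witness is 30, 29, 24, 21, 9, 5 at positions 2,4,5,6,7,11.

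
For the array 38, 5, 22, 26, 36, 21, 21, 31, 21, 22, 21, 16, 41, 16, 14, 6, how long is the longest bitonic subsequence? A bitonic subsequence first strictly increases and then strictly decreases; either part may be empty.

Let inc[i] be the LIS ending at i and dec[i] the longest strictly decreasing subsequence starting at i. inc = [1, 1, 2, 3, 4, 2, 2, 4, 2, 3, 2, 2, 5, 2, 2, 2], dec = [8, 1, 5, 6, 7, 4, 4, 6, 4, 5, 4, 3, 4, 3, 2, 1].
max_i inc[i]+dec[i]−1 = 10, with one witness 5, 22, 26, 36, 31, 22, 21, 16, 14, 6.

10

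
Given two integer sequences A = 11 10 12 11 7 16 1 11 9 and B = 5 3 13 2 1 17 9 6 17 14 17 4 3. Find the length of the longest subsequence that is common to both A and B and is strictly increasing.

For each value that appears in both, track the longest common increasing run ending there.
The best achievable length is 2; one witness is 1, 9 (A-positions 7,9, B-positions 5,7).

2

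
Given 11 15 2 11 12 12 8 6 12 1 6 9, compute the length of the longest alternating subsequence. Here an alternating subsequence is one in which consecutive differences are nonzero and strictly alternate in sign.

8

Track the best alternating length ending on an up-step vs a down-step at each position: up/down = 1/1, 2/1, 1/3, 4/3, 4/3, 4/3, 4/5, 4/5, 6/3, 1/7, 8/7, 8/7.
The maximum over both is 8; one such subsequence is 11, 15, 2, 11, 8, 12, 1, 6.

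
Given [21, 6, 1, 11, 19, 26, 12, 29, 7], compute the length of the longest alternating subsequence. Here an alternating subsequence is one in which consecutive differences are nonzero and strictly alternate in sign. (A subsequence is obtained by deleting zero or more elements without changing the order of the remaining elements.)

6

Track the best alternating length ending on an up-step vs a down-step at each position: up/down = 1/1, 1/2, 1/2, 3/2, 3/2, 3/1, 3/4, 5/1, 3/6.
The maximum over both is 6; one such subsequence is 21, 6, 19, 12, 29, 7.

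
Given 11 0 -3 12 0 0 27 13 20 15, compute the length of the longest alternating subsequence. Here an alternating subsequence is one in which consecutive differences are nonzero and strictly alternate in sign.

8

A longest alternating subsequence is 11, 0, 12, 0, 27, 13, 20, 15 (positions 1,2,4,5,7,8,9,10); its 7 consecutive differences strictly alternate in sign, and length 8 is optimal.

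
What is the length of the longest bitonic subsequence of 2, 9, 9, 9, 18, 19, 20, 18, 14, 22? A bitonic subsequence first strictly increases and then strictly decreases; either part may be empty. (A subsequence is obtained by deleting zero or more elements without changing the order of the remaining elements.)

7

One longest bitonic subsequence is 2, 9, 18, 19, 20, 18, 14 (positions 1,2,5,6,7,8,9): it rises to 20 then falls. Length 7 is optimal.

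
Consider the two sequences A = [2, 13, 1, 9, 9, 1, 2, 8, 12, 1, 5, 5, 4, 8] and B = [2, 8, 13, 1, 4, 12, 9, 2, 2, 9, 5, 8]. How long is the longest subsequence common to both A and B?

7

Backtracking the LCS table gives one alignment: 2 (A1,B1) → 13 (A2,B3) → 1 (A3,B4) → 9 (A4,B7) → 9 (A5,B10) → 5 (A12,B11) → 8 (A14,B12).
So the longest common subsequence has length 7.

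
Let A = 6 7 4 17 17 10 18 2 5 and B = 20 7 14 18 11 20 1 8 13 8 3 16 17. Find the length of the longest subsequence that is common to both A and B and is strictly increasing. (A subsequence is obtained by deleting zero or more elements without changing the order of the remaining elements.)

A longest common strictly increasing subsequence is 7, 18 (length 2); it appears in order in both A and B, and no longer such subsequence exists.

2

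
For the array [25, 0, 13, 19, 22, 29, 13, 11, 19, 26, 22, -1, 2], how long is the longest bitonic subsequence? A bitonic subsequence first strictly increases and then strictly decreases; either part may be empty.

Let inc[i] be the LIS ending at i and dec[i] the longest strictly decreasing subsequence starting at i. inc = [1, 1, 2, 3, 4, 5, 2, 2, 3, 5, 4, 1, 2], dec = [5, 2, 3, 4, 4, 4, 3, 2, 2, 3, 2, 1, 1].
max_i inc[i]+dec[i]−1 = 8, with one witness 0, 13, 19, 22, 29, 26, 22, 2.

8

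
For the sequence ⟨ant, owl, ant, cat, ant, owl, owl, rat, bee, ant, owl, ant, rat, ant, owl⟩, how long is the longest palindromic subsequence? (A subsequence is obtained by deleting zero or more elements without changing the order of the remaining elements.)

Using dp[i][j] = 2 + dp[i+1][j−1] if the ends match, else max(dp[i+1][j], dp[i][j−1]):
dp[1][15] = 9. A witness is owl ant rat ant owl ant rat ant owl at positions 2,3,8,10,11,12,13,14,15.

9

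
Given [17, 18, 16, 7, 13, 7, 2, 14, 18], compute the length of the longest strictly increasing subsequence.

Scanning left to right, the best length ending at each element is: 17→1, 18→2, 16→1, 7→1, 13→2, 7→1, 2→1, 14→3, 18→4.
So the longest increasing subsequence has length 4, e.g. 7, 13, 14, 18.

4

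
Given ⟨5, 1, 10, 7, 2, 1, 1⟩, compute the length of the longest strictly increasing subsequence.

Scanning left to right, the best length ending at each element is: 5→1, 1→1, 10→2, 7→2, 2→2, 1→1, 1→1.
So the longest increasing subsequence has length 2, e.g. 5, 10.

2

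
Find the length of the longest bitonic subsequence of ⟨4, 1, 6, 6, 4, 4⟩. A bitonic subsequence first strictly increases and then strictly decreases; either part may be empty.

One longest bitonic subsequence is 4, 6, 4 (positions 1,3,6): it rises to 6 then falls. Length 3 is optimal.

3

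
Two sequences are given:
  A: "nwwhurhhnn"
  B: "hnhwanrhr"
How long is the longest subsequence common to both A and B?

A longest common subsequence is nwhr (length 4); the LCS DP confirms no longer common subsequence exists.

4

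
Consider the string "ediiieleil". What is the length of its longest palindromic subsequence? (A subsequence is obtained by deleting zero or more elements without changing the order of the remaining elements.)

5

One longest palindromic subsequence is ielei (positions 5,6,7,8,9); it reads the same forward and backward, and the interval DP gives dp[1][10] = 5.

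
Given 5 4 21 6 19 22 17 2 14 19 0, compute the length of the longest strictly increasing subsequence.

Let dp[i] be the longest increasing subsequence ending at position i. Then dp = [1, 1, 2, 2, 3, 4, 3, 1, 3, 4, 1].
The maximum is 4; one witness is 5, 6, 19, 22 at positions 1,4,5,6.

4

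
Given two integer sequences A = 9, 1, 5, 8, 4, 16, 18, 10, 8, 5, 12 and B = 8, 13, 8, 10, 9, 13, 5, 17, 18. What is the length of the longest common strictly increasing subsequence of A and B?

A longest common strictly increasing subsequence is 8, 10 (length 2); it appears in order in both A and B, and no longer such subsequence exists.

2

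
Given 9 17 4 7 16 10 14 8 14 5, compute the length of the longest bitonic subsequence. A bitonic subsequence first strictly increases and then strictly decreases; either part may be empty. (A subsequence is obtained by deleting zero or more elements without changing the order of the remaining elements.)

Let inc[i] be the LIS ending at i and dec[i] the longest strictly decreasing subsequence starting at i. inc = [1, 2, 1, 2, 3, 3, 4, 3, 4, 2], dec = [3, 5, 1, 2, 4, 3, 3, 2, 2, 1].
max_i inc[i]+dec[i]−1 = 6, with one witness 9, 17, 16, 14, 8, 5.

6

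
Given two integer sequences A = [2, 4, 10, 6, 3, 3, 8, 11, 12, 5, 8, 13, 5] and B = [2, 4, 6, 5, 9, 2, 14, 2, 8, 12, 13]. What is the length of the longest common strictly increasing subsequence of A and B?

For each value that appears in both, track the longest common increasing run ending there.
The best achievable length is 6; one witness is 2, 4, 6, 8, 12, 13 (A-positions 1,2,4,7,9,12, B-positions 1,2,3,9,10,11).

6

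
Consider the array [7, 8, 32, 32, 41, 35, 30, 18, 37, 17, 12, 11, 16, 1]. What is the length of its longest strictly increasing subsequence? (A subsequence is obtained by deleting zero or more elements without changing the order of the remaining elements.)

One longest increasing subsequence is 7, 8, 32, 35, 37 (positions 1,2,3,6,9), of length 5; no longer one exists.

5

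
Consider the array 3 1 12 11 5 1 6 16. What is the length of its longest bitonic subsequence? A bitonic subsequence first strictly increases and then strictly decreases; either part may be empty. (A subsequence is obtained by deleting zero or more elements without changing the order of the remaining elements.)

5

One longest bitonic subsequence is 3, 12, 11, 5, 1 (positions 1,3,4,5,6): it rises to 12 then falls. Length 5 is optimal.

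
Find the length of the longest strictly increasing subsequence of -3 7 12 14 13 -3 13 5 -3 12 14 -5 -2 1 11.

One longest increasing subsequence is -3, 7, 12, 13, 14 (positions 1,2,3,5,11), of length 5; no longer one exists.

5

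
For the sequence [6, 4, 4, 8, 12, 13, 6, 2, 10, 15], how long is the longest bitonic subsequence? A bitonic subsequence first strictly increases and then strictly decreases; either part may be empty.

One longest bitonic subsequence is 6, 8, 12, 13, 6, 2 (positions 1,4,5,6,7,8): it rises to 13 then falls. Length 6 is optimal.

6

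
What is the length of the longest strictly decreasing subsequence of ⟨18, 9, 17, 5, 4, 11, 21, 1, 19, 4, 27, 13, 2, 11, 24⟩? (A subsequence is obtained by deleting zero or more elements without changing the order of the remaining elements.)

5

One longest decreasing subsequence is 18, 9, 5, 4, 1 (positions 1,2,4,5,8), of length 5; no longer one exists.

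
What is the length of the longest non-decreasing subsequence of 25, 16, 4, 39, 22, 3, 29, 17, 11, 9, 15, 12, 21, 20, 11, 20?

5

Scanning left to right, the best length ending at each element is: 25→1, 16→1, 4→1, 39→2, 22→2, 3→1, 29→3, 17→2, 11→2, 9→2, 15→3, 12→3, 21→4, 20→4, 11→3, 20→5.
So the longest non-decreasing subsequence has length 5, e.g. 4, 11, 15, 20, 20.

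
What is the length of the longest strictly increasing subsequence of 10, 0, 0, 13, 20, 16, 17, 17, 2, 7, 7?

Scanning left to right, the best length ending at each element is: 10→1, 0→1, 0→1, 13→2, 20→3, 16→3, 17→4, 17→4, 2→2, 7→3, 7→3.
So the longest increasing subsequence has length 4, e.g. 10, 13, 16, 17.

4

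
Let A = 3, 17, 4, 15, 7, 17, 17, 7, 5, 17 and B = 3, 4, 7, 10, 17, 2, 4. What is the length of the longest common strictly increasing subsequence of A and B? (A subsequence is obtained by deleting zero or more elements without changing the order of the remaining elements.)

For each value that appears in both, track the longest common increasing run ending there.
The best achievable length is 4; one witness is 3, 4, 7, 17 (A-positions 1,3,5,6, B-positions 1,2,3,5).

4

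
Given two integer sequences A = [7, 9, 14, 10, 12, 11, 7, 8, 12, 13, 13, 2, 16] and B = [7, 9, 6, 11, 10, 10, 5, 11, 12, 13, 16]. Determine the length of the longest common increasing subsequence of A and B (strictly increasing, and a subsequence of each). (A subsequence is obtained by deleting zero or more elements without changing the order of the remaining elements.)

For each value that appears in both, track the longest common increasing run ending there.
The best achievable length is 7; one witness is 7, 9, 10, 11, 12, 13, 16 (A-positions 1,2,4,6,9,10,13, B-positions 1,2,5,8,9,10,11).

7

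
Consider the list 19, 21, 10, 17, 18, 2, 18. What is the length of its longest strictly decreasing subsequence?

One longest decreasing subsequence is 19, 10, 2 (positions 1,3,6), of length 3; no longer one exists.

3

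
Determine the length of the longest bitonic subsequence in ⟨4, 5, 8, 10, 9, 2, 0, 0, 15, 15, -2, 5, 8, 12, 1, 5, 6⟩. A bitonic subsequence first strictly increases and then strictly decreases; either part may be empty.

Let inc[i] be the LIS ending at i and dec[i] the longest strictly decreasing subsequence starting at i. inc = [1, 2, 3, 4, 4, 1, 1, 1, 5, 5, 1, 2, 3, 5, 2, 3, 4], dec = [4, 4, 4, 5, 4, 3, 2, 2, 3, 3, 1, 2, 2, 2, 1, 1, 1].
max_i inc[i]+dec[i]−1 = 8, with one witness 4, 5, 8, 10, 9, 2, 0, -2.

8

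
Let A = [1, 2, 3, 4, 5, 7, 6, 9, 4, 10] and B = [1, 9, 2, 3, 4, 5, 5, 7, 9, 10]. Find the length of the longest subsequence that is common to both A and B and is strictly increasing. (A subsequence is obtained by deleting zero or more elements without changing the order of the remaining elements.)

8

A longest common strictly increasing subsequence is 1, 2, 3, 4, 5, 7, 9, 10 (length 8); it appears in order in both A and B, and no longer such subsequence exists.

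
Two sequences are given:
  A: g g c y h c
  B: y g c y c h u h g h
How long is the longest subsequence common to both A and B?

4

A longest common subsequence is gcyh (length 4); the LCS DP confirms no longer common subsequence exists.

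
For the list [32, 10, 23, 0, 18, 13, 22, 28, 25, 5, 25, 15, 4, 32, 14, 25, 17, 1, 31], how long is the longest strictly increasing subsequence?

5

Let dp[i] be the longest increasing subsequence ending at position i. Then dp = [1, 1, 2, 1, 2, 2, 3, 4, 4, 2, 4, 3, 2, 5, 3, 4, 4, 2, 5].
The maximum is 5; one witness is 10, 18, 22, 28, 32 at positions 2,5,7,8,14.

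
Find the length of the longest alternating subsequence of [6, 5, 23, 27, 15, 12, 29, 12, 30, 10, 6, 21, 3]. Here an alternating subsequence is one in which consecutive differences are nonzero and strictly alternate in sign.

10

Track the best alternating length ending on an up-step vs a down-step at each position: up/down = 1/1, 1/2, 3/1, 3/1, 3/4, 3/4, 5/1, 3/6, 7/1, 3/8, 3/8, 9/8, 1/10.
The maximum over both is 10; one such subsequence is 6, 5, 23, 15, 29, 12, 30, 10, 21, 3.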